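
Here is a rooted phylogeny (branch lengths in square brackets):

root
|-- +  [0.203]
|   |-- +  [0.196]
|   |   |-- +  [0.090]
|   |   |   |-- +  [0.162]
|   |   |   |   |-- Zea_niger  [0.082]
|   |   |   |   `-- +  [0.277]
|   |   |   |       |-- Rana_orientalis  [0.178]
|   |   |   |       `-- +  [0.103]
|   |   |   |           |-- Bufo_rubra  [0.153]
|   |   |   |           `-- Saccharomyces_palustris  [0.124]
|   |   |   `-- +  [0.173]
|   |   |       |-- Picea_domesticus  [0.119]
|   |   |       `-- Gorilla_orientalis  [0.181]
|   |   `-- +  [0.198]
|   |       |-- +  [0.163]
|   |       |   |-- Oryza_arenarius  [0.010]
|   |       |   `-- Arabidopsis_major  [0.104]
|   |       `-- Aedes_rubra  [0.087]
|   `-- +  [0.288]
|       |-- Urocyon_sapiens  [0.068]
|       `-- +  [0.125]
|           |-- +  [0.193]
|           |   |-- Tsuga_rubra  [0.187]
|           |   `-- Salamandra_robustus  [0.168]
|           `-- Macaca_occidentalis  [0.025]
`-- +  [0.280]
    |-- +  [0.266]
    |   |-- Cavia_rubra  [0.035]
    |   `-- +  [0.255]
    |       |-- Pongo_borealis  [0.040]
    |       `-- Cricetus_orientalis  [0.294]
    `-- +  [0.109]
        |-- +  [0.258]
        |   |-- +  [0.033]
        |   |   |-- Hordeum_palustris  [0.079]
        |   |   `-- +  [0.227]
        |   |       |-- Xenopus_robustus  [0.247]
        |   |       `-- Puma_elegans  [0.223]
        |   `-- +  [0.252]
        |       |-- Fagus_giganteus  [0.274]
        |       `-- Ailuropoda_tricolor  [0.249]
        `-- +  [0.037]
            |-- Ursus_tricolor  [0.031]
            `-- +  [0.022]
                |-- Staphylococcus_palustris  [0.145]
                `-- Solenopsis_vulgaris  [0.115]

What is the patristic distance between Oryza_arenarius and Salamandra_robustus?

The path runs Oryza_arenarius → … → MRCA → … → Salamandra_robustus; the MRCA is the node subtending ((((Zea_niger,(Rana_orientalis,(Bufo_rubra,Saccharomyces_palustris))),(Picea_domesticus,Gorilla_orientalis)),((Oryza_arenarius,Arabidopsis_major),Aedes_rubra)),(Urocyon_sapiens,((Tsuga_rubra,Salamandra_robustus),Macaca_occidentalis))).
Branch lengths along that path: 0.010 + 0.163 + 0.198 + 0.196 + 0.288 + 0.125 + 0.193 + 0.168 = 1.341.

1.341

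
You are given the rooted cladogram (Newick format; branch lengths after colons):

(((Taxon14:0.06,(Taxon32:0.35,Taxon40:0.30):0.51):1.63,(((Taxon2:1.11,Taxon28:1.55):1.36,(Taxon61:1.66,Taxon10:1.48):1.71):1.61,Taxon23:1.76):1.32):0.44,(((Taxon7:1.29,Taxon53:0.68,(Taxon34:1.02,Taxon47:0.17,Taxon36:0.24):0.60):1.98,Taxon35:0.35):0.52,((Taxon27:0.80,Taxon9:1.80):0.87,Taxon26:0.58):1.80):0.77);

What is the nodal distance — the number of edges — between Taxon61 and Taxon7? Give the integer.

The MRCA of Taxon61 and Taxon7 is the root of the tree.
From Taxon61 up to that node: 5 branches. From Taxon7 up to the same node: 4 branches. Total: 5 + 4 = 9.

9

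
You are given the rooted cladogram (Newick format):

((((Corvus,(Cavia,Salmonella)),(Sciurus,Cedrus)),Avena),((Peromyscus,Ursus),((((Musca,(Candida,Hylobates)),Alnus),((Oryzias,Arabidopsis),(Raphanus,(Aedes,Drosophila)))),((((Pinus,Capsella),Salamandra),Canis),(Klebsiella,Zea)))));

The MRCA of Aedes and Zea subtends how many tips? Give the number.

The MRCA of Aedes and Zea is the node subtending ((((Musca,(Candida,Hylobates)),Alnus),((Oryzias,Arabidopsis),(Raphanus,(Aedes,Drosophila)))),((((Pinus,Capsella),Salamandra),Canis),(Klebsiella,Zea))).
That clade contains 15 terminal taxa: Aedes, Alnus, Arabidopsis, Candida, Canis, Capsella, Drosophila, Hylobates, Klebsiella, Musca, Oryzias, Pinus, Raphanus, Salamandra, Zea.

15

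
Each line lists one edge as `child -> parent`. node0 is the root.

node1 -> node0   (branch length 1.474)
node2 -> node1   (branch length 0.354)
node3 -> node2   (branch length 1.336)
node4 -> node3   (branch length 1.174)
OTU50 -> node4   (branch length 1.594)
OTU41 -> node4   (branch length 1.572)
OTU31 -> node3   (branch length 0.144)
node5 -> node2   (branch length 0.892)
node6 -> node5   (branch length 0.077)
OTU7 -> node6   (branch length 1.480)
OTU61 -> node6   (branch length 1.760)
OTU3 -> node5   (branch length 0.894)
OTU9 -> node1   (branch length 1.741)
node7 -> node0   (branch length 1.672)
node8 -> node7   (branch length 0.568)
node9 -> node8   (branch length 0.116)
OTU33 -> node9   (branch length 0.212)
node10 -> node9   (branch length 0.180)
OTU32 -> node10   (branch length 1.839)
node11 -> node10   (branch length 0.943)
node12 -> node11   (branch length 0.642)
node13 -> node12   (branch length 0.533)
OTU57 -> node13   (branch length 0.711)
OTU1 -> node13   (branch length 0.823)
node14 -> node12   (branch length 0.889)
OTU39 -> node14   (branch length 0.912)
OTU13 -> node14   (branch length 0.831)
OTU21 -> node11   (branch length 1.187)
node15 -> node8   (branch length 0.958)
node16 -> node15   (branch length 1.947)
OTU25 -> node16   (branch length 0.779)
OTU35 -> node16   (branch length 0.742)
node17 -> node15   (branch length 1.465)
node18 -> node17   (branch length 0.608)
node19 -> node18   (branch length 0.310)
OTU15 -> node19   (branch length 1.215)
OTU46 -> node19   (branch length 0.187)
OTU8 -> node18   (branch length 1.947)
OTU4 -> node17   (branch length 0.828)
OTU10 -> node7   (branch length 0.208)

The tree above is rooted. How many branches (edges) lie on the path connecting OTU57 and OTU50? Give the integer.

The MRCA of OTU57 and OTU50 is the root of the tree.
From OTU57 up to that node: 8 branches. From OTU50 up to the same node: 5 branches. Total: 8 + 5 = 13.

13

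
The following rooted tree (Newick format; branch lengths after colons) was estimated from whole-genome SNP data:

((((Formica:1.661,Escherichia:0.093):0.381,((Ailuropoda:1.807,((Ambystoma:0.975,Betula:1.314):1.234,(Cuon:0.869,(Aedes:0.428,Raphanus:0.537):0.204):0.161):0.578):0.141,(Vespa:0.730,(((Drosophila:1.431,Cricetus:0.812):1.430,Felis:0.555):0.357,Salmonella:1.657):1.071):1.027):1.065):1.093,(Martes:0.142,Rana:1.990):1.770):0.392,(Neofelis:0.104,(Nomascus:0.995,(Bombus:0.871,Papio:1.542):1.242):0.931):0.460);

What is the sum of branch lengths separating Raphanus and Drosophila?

6.937

The path runs Raphanus → … → MRCA → … → Drosophila; the MRCA is the node subtending ((Ailuropoda,((Ambystoma,Betula),(Cuon,(Aedes,Raphanus)))),(Vespa,(((Drosophila,Cricetus),Felis),Salmonella))).
Branch lengths along that path: 0.537 + 0.204 + 0.161 + 0.578 + 0.141 + 1.027 + 1.071 + 0.357 + 1.430 + 1.431 = 6.937.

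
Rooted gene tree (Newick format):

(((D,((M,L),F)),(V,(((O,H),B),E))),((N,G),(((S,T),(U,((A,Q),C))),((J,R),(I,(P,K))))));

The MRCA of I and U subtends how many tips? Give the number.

11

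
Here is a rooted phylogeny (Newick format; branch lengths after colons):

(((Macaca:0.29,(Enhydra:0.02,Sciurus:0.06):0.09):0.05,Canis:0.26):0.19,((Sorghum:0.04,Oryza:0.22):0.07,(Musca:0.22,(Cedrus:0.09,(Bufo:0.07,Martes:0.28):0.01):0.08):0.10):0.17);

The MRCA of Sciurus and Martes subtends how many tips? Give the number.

10

The MRCA of Sciurus and Martes is the root, so the clade is the entire tree.
That clade contains 10 terminal taxa: Bufo, Canis, Cedrus, Enhydra, Macaca, Martes, Musca, Oryza, Sciurus, Sorghum.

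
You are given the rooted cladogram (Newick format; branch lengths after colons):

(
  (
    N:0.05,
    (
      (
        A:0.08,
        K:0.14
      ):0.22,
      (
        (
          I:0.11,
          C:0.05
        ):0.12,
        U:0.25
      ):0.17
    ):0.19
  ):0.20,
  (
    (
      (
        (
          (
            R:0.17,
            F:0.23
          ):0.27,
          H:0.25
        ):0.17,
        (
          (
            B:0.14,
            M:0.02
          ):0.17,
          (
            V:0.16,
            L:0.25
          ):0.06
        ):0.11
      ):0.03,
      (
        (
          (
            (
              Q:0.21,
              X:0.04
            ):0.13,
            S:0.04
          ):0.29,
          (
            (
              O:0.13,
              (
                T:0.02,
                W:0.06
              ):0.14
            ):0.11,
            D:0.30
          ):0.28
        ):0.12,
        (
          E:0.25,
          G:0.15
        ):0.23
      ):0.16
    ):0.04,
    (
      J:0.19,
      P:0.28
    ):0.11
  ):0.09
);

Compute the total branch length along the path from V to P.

0.79

The path runs V → … → MRCA → … → P; the MRCA is the node subtending (((((R,F),H),((B,M),(V,L))),((((Q,X),S),((O,(T,W)),D)),(E,G))),(J,P)).
Branch lengths along that path: 0.16 + 0.06 + 0.11 + 0.03 + 0.04 + 0.11 + 0.28 = 0.79.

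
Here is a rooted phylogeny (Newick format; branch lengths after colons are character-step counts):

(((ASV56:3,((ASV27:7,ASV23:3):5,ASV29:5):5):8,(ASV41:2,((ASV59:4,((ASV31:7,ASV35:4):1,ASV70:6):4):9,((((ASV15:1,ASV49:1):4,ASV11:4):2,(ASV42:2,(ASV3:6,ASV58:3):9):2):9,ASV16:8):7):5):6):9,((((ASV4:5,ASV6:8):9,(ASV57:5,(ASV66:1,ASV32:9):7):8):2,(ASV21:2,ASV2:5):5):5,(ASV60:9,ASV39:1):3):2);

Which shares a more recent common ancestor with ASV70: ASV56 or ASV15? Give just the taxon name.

ASV15

The MRCA of ASV70 and ASV15 subtends ((ASV59,((ASV31,ASV35),ASV70)),((((ASV15,ASV49),ASV11),(ASV42,(ASV3,ASV58))),ASV16)) (11 taxa).
The MRCA of ASV70 and ASV56 subtends ((ASV56,((ASV27,ASV23),ASV29)),(ASV41,((ASV59,((ASV31,ASV35),ASV70)),((((ASV15,ASV49),ASV11),(ASV42,(ASV3,ASV58))),ASV16)))) (16 taxa).
The first is nested inside the second, so ASV70 shares a more recent common ancestor with ASV15.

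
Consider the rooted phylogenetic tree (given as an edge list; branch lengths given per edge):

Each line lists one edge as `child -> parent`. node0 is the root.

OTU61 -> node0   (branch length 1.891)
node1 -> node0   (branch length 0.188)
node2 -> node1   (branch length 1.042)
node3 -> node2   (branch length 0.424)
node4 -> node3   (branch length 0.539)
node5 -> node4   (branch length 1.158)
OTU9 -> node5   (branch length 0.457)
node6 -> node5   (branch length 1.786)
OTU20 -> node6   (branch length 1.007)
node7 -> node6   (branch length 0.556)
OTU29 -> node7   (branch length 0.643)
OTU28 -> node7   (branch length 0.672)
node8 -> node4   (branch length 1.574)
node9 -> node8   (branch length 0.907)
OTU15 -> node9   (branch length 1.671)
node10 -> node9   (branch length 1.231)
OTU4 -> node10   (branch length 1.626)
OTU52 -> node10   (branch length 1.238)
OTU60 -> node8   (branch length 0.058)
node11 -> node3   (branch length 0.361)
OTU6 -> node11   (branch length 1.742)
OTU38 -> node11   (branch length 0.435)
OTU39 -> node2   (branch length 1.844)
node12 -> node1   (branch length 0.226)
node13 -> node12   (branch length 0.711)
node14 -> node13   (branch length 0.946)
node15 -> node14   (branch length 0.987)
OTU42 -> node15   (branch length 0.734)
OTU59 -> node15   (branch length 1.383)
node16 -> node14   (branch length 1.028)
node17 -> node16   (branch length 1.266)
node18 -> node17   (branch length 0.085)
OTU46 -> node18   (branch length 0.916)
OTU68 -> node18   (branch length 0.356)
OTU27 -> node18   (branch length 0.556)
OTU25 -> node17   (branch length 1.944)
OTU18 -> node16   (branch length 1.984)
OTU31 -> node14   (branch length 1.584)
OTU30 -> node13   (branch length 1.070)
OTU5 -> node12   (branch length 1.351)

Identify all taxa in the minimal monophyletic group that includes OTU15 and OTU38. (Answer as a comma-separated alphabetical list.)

Tracing OTU15: it sits inside (OTU15,(OTU4,OTU52)).
Tracing OTU38: it sits inside (OTU6,OTU38).
The smallest clade enclosing both is (((OTU9,(OTU20,(OTU29,OTU28))),((OTU15,(OTU4,OTU52)),OTU60)),(OTU6,OTU38)); the answer is its 10 terminal taxa in alphabetical order.

OTU15, OTU20, OTU28, OTU29, OTU38, OTU4, OTU52, OTU6, OTU60, OTU9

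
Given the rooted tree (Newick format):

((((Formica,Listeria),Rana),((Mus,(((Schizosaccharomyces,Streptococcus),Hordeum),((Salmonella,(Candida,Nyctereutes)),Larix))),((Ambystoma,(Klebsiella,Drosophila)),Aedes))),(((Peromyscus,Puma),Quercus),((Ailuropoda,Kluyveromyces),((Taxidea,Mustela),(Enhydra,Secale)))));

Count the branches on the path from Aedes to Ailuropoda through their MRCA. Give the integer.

8

The MRCA of Aedes and Ailuropoda is the root of the tree.
From Aedes up to that node: 4 branches. From Ailuropoda up to the same node: 4 branches. Total: 4 + 4 = 8.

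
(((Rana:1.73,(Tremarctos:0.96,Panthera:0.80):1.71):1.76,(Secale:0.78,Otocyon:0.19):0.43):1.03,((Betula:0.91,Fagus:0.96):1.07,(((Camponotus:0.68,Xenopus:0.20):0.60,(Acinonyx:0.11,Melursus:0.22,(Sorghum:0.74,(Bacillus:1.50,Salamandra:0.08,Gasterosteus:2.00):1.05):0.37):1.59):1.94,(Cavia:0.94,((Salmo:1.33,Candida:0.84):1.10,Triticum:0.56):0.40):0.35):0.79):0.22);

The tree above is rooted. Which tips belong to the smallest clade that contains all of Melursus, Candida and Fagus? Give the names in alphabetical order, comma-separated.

Tracing Melursus: it sits inside (Acinonyx,Melursus,(Sorghum,(Bacillus,Salamandra,Gasterosteus))).
Tracing Candida: it sits inside (Salmo,Candida).
Tracing Fagus: it sits inside (Betula,Fagus).
The smallest clade enclosing all 3 is ((Betula,Fagus),(((Camponotus,Xenopus),(Acinonyx,Melursus,(Sorghum,(Bacillus,Salamandra,Gasterosteus)))),(Cavia,((Salmo,Candida),Triticum)))); the answer is its 14 terminal taxa in alphabetical order.

Acinonyx, Bacillus, Betula, Camponotus, Candida, Cavia, Fagus, Gasterosteus, Melursus, Salamandra, Salmo, Sorghum, Triticum, Xenopus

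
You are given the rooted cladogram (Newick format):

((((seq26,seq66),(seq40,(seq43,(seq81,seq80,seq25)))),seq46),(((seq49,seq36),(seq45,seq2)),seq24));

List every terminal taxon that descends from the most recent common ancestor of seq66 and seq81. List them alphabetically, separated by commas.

seq25, seq26, seq40, seq43, seq66, seq80, seq81

Tracing seq66: it sits inside (seq26,seq66).
Tracing seq81: it sits inside (seq81,seq80,seq25).
The smallest clade enclosing both is ((seq26,seq66),(seq40,(seq43,(seq81,seq80,seq25)))); the answer is its 7 terminal taxa in alphabetical order.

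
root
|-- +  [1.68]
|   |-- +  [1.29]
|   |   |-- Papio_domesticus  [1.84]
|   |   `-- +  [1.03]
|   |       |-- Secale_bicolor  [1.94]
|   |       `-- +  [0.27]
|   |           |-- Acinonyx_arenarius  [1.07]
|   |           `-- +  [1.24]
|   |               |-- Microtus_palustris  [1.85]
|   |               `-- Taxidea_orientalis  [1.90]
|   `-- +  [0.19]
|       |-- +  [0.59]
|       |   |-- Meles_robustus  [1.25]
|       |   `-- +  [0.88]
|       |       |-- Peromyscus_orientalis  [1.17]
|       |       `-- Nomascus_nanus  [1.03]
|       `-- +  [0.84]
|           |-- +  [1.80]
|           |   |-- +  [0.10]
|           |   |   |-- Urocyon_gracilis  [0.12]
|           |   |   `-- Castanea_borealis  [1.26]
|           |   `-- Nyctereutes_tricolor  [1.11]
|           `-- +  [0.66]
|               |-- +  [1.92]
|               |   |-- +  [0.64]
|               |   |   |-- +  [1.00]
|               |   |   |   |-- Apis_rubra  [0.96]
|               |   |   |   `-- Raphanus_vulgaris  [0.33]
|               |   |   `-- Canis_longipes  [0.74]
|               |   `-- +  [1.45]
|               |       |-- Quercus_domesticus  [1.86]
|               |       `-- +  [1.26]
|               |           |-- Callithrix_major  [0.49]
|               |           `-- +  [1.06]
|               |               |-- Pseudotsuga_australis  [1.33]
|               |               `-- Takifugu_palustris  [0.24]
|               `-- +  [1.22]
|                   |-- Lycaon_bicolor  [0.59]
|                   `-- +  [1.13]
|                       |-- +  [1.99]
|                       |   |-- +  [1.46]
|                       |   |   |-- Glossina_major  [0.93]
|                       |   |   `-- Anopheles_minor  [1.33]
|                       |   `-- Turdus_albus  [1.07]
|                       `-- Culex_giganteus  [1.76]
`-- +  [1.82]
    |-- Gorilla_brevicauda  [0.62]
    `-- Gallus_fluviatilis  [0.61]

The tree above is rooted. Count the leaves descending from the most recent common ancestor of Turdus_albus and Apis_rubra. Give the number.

12

The MRCA of Turdus_albus and Apis_rubra is the node subtending ((((Apis_rubra,Raphanus_vulgaris),Canis_longipes),(Quercus_domesticus,(Callithrix_major,(Pseudotsuga_australis,Takifugu_palustris)))),(Lycaon_bicolor,(((Glossina_major,Anopheles_minor),Turdus_albus),Culex_giganteus))).
That clade contains 12 terminal taxa: Anopheles_minor, Apis_rubra, Callithrix_major, Canis_longipes, Culex_giganteus, Glossina_major, Lycaon_bicolor, Pseudotsuga_australis, Quercus_domesticus, Raphanus_vulgaris, Takifugu_palustris, Turdus_albus.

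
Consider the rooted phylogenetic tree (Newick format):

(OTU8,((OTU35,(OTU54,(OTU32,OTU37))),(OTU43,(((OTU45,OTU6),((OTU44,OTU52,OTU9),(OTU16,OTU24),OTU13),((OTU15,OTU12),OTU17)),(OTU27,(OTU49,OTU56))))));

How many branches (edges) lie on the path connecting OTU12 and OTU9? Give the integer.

The MRCA of OTU12 and OTU9 is the node subtending ((OTU45,OTU6),((OTU44,OTU52,OTU9),(OTU16,OTU24),OTU13),((OTU15,OTU12),OTU17)).
From OTU12 up to that node: 3 branches. From OTU9 up to the same node: 3 branches. Total: 3 + 3 = 6.

6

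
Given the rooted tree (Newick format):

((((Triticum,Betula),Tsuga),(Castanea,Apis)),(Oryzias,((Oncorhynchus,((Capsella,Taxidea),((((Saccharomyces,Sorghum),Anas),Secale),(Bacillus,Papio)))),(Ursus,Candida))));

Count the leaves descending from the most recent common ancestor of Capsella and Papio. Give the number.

8

The MRCA of Capsella and Papio is the node subtending ((Capsella,Taxidea),((((Saccharomyces,Sorghum),Anas),Secale),(Bacillus,Papio))).
That clade contains 8 terminal taxa: Anas, Bacillus, Capsella, Papio, Saccharomyces, Secale, Sorghum, Taxidea.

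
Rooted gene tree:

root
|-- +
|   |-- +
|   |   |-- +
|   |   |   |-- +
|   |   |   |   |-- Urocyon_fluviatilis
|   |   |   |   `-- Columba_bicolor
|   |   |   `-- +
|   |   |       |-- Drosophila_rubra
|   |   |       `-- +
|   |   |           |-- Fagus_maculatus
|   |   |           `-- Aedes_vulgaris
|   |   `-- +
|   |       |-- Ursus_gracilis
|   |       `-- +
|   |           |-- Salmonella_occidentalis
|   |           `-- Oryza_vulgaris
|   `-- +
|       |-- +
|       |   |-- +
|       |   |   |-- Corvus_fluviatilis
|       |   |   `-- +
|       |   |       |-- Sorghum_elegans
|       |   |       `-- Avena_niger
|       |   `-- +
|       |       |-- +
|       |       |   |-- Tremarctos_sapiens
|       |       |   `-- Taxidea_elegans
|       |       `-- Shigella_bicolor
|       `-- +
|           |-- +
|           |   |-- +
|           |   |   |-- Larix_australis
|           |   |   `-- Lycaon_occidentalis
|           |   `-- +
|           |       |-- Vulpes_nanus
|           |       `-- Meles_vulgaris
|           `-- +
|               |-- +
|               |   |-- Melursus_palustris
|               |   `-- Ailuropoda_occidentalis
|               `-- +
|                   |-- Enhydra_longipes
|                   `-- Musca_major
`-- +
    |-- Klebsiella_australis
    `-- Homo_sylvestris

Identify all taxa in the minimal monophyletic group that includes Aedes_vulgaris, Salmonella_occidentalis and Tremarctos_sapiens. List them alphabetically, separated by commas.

Tracing Aedes_vulgaris: it sits inside (Fagus_maculatus,Aedes_vulgaris).
Tracing Salmonella_occidentalis: it sits inside (Salmonella_occidentalis,Oryza_vulgaris).
Tracing Tremarctos_sapiens: it sits inside (Tremarctos_sapiens,Taxidea_elegans).
The smallest clade enclosing all 3 is ((((Urocyon_fluviatilis,Columba_bicolor),(Drosophila_rubra,(Fagus_maculatus,Aedes_vulgaris))),(Ursus_gracilis,(Salmonella_occidentalis,Oryza_vulgaris))),(((Corvus_fluviatilis,(Sorghum_elegans,Avena_niger)),((Tremarctos_sapiens,Taxidea_elegans),Shigella_bicolor)),(((Larix_australis,Lycaon_occidentalis),(Vulpes_nanus,Meles_vulgaris)),((Melursus_palustris,Ailuropoda_occidentalis),(Enhydra_longipes,Musca_major))))); the answer is its 22 terminal taxa in alphabetical order.

Aedes_vulgaris, Ailuropoda_occidentalis, Avena_niger, Columba_bicolor, Corvus_fluviatilis, Drosophila_rubra, Enhydra_longipes, Fagus_maculatus, Larix_australis, Lycaon_occidentalis, Meles_vulgaris, Melursus_palustris, Musca_major, Oryza_vulgaris, Salmonella_occidentalis, Shigella_bicolor, Sorghum_elegans, Taxidea_elegans, Tremarctos_sapiens, Urocyon_fluviatilis, Ursus_gracilis, Vulpes_nanus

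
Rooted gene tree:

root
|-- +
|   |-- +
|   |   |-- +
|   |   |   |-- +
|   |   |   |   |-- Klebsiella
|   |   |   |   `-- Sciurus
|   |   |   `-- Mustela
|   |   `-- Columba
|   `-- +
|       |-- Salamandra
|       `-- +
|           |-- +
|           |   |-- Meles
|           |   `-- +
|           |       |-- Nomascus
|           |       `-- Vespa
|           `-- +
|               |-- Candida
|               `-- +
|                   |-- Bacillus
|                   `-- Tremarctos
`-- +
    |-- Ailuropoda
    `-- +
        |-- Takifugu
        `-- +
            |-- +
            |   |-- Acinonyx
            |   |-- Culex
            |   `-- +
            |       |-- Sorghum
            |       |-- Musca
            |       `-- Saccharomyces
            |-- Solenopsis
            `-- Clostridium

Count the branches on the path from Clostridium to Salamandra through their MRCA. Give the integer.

7

The MRCA of Clostridium and Salamandra is the root of the tree.
From Clostridium up to that node: 4 branches. From Salamandra up to the same node: 3 branches. Total: 4 + 3 = 7.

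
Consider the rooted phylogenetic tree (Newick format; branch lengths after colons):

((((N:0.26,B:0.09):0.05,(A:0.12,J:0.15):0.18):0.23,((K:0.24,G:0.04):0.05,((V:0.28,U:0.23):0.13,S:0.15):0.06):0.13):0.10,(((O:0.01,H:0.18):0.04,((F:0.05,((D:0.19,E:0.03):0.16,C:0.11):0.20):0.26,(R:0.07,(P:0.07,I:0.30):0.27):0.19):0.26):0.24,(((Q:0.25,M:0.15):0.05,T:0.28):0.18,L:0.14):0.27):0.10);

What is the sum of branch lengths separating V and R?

1.56

The path runs V → … → MRCA → … → R; the MRCA is the root of the tree.
Branch lengths along that path: 0.28 + 0.13 + 0.06 + 0.13 + 0.10 + 0.10 + 0.24 + 0.26 + 0.19 + 0.07 = 1.56.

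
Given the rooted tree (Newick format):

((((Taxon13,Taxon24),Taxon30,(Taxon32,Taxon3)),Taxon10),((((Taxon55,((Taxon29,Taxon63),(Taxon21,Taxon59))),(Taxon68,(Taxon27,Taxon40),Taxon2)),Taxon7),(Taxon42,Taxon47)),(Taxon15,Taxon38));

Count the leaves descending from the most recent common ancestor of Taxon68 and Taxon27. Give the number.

4

The MRCA of Taxon68 and Taxon27 is the node subtending (Taxon68,(Taxon27,Taxon40),Taxon2).
That clade contains 4 terminal taxa: Taxon2, Taxon27, Taxon40, Taxon68.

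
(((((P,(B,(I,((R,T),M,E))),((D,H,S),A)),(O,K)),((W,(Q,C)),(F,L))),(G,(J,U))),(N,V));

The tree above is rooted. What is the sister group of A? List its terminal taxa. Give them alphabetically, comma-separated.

A attaches to the tree at the node subtending ((D,H,S),A).
The other lineage descending from that same node — the sister group — is (D,H,S); its 3 tips in alphabetical order are the answer.

D, H, S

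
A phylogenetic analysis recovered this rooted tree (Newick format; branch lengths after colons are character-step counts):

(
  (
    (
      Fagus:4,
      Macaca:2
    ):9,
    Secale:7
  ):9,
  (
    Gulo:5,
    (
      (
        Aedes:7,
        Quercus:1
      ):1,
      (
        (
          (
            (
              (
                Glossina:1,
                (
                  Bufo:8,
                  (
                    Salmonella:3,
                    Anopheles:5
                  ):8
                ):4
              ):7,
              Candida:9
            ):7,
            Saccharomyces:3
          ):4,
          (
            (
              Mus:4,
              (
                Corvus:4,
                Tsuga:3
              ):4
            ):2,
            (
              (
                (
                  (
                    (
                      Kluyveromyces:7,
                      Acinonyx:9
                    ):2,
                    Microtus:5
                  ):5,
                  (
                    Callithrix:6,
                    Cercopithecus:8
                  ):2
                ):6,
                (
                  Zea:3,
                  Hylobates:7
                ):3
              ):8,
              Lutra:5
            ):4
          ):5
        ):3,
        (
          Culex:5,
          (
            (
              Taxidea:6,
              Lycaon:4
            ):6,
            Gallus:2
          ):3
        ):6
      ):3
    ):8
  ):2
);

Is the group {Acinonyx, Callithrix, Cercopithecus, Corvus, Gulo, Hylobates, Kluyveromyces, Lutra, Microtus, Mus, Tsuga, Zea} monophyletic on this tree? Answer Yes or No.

No

The MRCA of the listed taxa subtends (Gulo,((Aedes,Quercus),(((((Glossina,(Bufo,(Salmonella,Anopheles))),Candida),Saccharomyces),((Mus,(Corvus,Tsuga)),(((((Kluyveromyces,Acinonyx),Microtus),(Callithrix,Cercopithecus)),(Zea,Hylobates)),Lutra))),(Culex,((Taxidea,Lycaon),Gallus))))).
That clade also contains Aedes, Anopheles, Bufo, Candida, Culex, Gallus, Glossina, Lycaon, Quercus, Saccharomyces, Salmonella, Taxidea, which are not in the proposed group, so the group is not monophyletic.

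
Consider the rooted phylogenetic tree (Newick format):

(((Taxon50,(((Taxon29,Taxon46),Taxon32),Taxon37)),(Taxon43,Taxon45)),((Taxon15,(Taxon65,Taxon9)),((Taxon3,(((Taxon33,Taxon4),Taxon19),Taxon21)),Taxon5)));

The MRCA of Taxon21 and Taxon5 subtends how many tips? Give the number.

6

The MRCA of Taxon21 and Taxon5 is the node subtending ((Taxon3,(((Taxon33,Taxon4),Taxon19),Taxon21)),Taxon5).
That clade contains 6 terminal taxa: Taxon19, Taxon21, Taxon3, Taxon33, Taxon4, Taxon5.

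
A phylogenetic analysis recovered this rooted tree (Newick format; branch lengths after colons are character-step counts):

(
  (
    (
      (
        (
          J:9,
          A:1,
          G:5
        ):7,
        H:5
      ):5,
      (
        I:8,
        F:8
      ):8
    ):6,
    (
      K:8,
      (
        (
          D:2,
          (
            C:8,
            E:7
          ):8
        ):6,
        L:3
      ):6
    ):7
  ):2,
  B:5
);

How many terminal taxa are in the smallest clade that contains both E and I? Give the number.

The MRCA of E and I is the node subtending ((((J,A,G),H),(I,F)),(K,((D,(C,E)),L))).
That clade contains 11 terminal taxa: A, C, D, E, F, G, H, I, J, K, L.

11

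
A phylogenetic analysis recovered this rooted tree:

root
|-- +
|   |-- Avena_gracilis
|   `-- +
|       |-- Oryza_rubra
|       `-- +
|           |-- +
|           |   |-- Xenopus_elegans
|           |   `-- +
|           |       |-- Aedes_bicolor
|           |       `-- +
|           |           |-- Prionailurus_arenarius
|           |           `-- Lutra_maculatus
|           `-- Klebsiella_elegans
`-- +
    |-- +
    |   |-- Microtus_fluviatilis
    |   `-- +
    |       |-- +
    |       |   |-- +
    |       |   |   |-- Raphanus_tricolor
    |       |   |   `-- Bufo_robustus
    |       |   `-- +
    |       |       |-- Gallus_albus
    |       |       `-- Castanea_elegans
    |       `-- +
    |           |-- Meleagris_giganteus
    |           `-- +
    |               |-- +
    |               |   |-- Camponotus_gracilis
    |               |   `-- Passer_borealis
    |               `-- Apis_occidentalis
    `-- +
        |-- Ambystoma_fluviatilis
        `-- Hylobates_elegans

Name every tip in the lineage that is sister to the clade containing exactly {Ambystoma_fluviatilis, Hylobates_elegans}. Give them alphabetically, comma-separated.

Apis_occidentalis, Bufo_robustus, Camponotus_gracilis, Castanea_elegans, Gallus_albus, Meleagris_giganteus, Microtus_fluviatilis, Passer_borealis, Raphanus_tricolor

The clade containing exactly {Ambystoma_fluviatilis, Hylobates_elegans} attaches to the tree at the node subtending ((Microtus_fluviatilis,(((Raphanus_tricolor,Bufo_robustus),(Gallus_albus,Castanea_elegans)),(Meleagris_giganteus,((Camponotus_gracilis,Passer_borealis),Apis_occidentalis)))),(Ambystoma_fluviatilis,Hylobates_elegans)).
The other lineage descending from that same node — the sister group — is (Microtus_fluviatilis,(((Raphanus_tricolor,Bufo_robustus),(Gallus_albus,Castanea_elegans)),(Meleagris_giganteus,((Camponotus_gracilis,Passer_borealis),Apis_occidentalis)))); its 9 tips in alphabetical order are the answer.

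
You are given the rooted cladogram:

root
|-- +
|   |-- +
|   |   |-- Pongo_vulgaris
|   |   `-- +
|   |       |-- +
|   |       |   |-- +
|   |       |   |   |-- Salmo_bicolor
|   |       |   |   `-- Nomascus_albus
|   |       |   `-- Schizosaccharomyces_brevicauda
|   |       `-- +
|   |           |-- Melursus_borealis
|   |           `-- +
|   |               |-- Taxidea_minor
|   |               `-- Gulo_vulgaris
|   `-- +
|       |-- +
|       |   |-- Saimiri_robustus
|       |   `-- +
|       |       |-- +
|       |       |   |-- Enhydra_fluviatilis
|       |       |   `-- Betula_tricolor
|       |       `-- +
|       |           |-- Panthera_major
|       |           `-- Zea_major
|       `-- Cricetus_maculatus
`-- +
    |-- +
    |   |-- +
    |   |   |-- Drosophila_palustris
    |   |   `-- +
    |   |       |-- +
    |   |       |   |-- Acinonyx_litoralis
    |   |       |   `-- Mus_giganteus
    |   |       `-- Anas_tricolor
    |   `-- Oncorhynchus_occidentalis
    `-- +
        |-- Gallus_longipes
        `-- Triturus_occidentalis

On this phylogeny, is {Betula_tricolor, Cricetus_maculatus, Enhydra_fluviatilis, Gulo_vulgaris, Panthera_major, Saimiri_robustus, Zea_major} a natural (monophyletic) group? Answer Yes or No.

No

The MRCA of the listed taxa subtends ((Pongo_vulgaris,(((Salmo_bicolor,Nomascus_albus),Schizosaccharomyces_brevicauda),(Melursus_borealis,(Taxidea_minor,Gulo_vulgaris)))),((Saimiri_robustus,((Enhydra_fluviatilis,Betula_tricolor),(Panthera_major,Zea_major))),Cricetus_maculatus)).
That clade also contains Melursus_borealis, Nomascus_albus, Pongo_vulgaris, Salmo_bicolor, Schizosaccharomyces_brevicauda, Taxidea_minor, which are not in the proposed group, so the group is not monophyletic.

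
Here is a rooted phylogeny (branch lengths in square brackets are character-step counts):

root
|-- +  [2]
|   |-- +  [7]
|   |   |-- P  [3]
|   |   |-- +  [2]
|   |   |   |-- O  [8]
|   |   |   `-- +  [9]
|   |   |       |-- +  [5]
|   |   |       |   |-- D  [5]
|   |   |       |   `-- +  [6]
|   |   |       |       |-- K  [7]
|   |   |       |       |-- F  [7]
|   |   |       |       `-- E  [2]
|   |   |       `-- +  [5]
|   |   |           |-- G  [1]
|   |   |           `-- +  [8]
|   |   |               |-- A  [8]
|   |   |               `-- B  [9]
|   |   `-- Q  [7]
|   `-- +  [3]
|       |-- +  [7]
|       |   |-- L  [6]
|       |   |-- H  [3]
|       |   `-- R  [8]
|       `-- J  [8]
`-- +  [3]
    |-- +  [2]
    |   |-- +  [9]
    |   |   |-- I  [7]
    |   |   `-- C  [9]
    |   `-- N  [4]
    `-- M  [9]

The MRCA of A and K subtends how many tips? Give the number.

7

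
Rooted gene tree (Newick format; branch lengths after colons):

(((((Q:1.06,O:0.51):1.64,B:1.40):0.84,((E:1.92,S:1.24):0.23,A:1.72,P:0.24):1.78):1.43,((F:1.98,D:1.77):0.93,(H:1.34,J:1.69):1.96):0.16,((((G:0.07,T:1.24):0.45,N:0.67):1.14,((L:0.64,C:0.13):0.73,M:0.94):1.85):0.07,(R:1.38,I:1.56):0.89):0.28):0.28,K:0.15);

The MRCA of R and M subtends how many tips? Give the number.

8

The MRCA of R and M is the node subtending ((((G,T),N),((L,C),M)),(R,I)).
That clade contains 8 terminal taxa: C, G, I, L, M, N, R, T.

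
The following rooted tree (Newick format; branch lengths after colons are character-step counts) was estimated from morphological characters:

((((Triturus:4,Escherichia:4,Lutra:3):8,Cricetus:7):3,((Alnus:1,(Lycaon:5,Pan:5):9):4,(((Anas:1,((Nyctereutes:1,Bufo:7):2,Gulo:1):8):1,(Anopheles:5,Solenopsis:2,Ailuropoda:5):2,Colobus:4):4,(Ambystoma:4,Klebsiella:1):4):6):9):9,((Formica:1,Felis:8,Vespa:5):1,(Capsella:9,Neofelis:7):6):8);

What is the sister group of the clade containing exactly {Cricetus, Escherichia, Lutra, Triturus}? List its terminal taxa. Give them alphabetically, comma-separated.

The clade containing exactly {Cricetus, Escherichia, Lutra, Triturus} attaches to the tree at the node subtending (((Triturus,Escherichia,Lutra),Cricetus),((Alnus,(Lycaon,Pan)),(((Anas,((Nyctereutes,Bufo),Gulo)),(Anopheles,Solenopsis,Ailuropoda),Colobus),(Ambystoma,Klebsiella)))).
The other lineage descending from that same node — the sister group — is ((Alnus,(Lycaon,Pan)),(((Anas,((Nyctereutes,Bufo),Gulo)),(Anopheles,Solenopsis,Ailuropoda),Colobus),(Ambystoma,Klebsiella))); its 13 tips in alphabetical order are the answer.

Ailuropoda, Alnus, Ambystoma, Anas, Anopheles, Bufo, Colobus, Gulo, Klebsiella, Lycaon, Nyctereutes, Pan, Solenopsis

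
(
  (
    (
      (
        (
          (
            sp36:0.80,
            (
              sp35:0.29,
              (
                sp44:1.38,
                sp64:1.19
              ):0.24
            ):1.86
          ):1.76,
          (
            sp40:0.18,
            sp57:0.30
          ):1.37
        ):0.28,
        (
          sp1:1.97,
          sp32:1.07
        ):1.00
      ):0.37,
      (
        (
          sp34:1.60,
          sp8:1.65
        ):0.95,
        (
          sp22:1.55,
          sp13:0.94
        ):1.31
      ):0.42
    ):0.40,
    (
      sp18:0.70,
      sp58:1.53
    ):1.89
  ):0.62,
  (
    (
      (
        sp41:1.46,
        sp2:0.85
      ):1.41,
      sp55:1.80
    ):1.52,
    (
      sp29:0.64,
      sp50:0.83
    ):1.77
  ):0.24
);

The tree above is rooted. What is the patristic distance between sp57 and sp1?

4.92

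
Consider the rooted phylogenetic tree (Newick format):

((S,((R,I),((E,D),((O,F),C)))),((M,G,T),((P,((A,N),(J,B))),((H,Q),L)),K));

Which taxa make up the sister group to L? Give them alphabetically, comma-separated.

L attaches to the tree at the node subtending ((H,Q),L).
The other lineage descending from that same node — the sister group — is (H,Q); its 2 tips in alphabetical order are the answer.

H, Q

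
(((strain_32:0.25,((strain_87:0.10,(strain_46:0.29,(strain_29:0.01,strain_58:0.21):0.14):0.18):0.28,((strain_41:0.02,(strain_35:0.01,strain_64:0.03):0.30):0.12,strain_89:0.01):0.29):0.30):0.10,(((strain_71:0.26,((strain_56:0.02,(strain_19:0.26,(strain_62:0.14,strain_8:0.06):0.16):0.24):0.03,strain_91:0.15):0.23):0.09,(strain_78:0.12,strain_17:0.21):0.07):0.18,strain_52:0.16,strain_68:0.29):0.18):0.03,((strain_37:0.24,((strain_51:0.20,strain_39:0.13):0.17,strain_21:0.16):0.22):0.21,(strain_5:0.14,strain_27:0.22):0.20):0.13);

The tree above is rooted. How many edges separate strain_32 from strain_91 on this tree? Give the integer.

The MRCA of strain_32 and strain_91 is the node subtending ((strain_32,((strain_87,(strain_46,(strain_29,strain_58))),((strain_41,(strain_35,strain_64)),strain_89))),(((strain_71,((strain_56,(strain_19,(strain_62,strain_8))),strain_91)),(strain_78,strain_17)),strain_52,strain_68)).
From strain_32 up to that node: 2 branches. From strain_91 up to the same node: 5 branches. Total: 2 + 5 = 7.

7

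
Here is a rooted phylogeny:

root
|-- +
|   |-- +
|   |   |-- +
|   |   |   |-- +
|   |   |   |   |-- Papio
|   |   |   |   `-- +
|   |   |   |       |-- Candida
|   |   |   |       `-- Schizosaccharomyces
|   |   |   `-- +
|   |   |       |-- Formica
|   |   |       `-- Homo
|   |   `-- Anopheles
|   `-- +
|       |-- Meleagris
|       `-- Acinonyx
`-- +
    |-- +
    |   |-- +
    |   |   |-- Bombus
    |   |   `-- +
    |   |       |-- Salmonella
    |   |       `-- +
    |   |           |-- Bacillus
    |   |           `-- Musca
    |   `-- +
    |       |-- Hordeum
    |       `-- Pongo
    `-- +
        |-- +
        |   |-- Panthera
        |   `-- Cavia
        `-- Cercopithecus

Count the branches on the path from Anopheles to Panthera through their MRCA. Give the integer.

7

The MRCA of Anopheles and Panthera is the root of the tree.
From Anopheles up to that node: 3 branches. From Panthera up to the same node: 4 branches. Total: 3 + 4 = 7.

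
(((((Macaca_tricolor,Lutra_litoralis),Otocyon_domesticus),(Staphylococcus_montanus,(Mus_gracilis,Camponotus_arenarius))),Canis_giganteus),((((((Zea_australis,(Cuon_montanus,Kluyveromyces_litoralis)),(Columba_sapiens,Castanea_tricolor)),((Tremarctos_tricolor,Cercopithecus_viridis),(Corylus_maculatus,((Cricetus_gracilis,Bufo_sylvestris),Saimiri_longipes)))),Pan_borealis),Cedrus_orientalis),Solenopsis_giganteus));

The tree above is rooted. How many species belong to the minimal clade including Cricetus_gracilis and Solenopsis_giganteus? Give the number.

The MRCA of Cricetus_gracilis and Solenopsis_giganteus is the node subtending ((((((Zea_australis,(Cuon_montanus,Kluyveromyces_litoralis)),(Columba_sapiens,Castanea_tricolor)),((Tremarctos_tricolor,Cercopithecus_viridis),(Corylus_maculatus,((Cricetus_gracilis,Bufo_sylvestris),Saimiri_longipes)))),Pan_borealis),Cedrus_orientalis),Solenopsis_giganteus).
That clade contains 14 terminal taxa: Bufo_sylvestris, Castanea_tricolor, Cedrus_orientalis, Cercopithecus_viridis, Columba_sapiens, Corylus_maculatus, Cricetus_gracilis, Cuon_montanus, Kluyveromyces_litoralis, Pan_borealis, Saimiri_longipes, Solenopsis_giganteus, Tremarctos_tricolor, Zea_australis.

14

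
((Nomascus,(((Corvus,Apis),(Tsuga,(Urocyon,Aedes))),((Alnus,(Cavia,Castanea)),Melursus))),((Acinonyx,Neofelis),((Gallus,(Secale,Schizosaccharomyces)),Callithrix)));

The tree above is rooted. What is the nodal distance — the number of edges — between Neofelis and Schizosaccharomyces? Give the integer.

6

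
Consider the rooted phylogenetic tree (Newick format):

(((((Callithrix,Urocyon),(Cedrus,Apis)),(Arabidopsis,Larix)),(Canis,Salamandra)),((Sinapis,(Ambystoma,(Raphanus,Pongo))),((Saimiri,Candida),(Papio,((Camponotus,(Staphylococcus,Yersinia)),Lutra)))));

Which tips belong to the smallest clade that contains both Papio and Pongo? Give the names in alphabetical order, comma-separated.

Tracing Papio: it sits inside (Papio,((Camponotus,(Staphylococcus,Yersinia)),Lutra)).
Tracing Pongo: it sits inside (Raphanus,Pongo).
The smallest clade enclosing both is ((Sinapis,(Ambystoma,(Raphanus,Pongo))),((Saimiri,Candida),(Papio,((Camponotus,(Staphylococcus,Yersinia)),Lutra)))); the answer is its 11 terminal taxa in alphabetical order.

Ambystoma, Camponotus, Candida, Lutra, Papio, Pongo, Raphanus, Saimiri, Sinapis, Staphylococcus, Yersinia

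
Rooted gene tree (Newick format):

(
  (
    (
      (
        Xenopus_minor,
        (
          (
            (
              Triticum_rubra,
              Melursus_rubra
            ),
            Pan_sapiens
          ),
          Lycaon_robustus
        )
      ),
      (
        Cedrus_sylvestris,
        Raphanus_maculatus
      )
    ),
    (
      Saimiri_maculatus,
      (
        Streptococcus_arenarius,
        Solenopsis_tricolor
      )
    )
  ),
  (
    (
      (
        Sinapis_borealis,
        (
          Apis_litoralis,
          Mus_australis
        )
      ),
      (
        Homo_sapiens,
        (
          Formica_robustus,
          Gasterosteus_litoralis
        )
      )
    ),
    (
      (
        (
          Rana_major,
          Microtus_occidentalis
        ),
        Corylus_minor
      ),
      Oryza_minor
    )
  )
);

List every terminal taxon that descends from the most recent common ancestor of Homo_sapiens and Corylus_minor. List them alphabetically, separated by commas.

Apis_litoralis, Corylus_minor, Formica_robustus, Gasterosteus_litoralis, Homo_sapiens, Microtus_occidentalis, Mus_australis, Oryza_minor, Rana_major, Sinapis_borealis

Tracing Homo_sapiens: it sits inside (Homo_sapiens,(Formica_robustus,Gasterosteus_litoralis)).
Tracing Corylus_minor: it sits inside ((Rana_major,Microtus_occidentalis),Corylus_minor).
The smallest clade enclosing both is (((Sinapis_borealis,(Apis_litoralis,Mus_australis)),(Homo_sapiens,(Formica_robustus,Gasterosteus_litoralis))),(((Rana_major,Microtus_occidentalis),Corylus_minor),Oryza_minor)); the answer is its 10 terminal taxa in alphabetical order.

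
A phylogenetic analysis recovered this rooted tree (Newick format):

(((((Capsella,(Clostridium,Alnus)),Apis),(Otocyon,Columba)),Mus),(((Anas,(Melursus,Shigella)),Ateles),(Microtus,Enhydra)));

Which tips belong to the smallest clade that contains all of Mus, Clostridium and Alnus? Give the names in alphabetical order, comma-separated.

Tracing Mus: it sits inside ((((Capsella,(Clostridium,Alnus)),Apis),(Otocyon,Columba)),Mus).
Tracing Clostridium: it sits inside (Clostridium,Alnus).
Tracing Alnus: it sits inside (Clostridium,Alnus).
The smallest clade enclosing all 3 is ((((Capsella,(Clostridium,Alnus)),Apis),(Otocyon,Columba)),Mus); the answer is its 7 terminal taxa in alphabetical order.

Alnus, Apis, Capsella, Clostridium, Columba, Mus, Otocyon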